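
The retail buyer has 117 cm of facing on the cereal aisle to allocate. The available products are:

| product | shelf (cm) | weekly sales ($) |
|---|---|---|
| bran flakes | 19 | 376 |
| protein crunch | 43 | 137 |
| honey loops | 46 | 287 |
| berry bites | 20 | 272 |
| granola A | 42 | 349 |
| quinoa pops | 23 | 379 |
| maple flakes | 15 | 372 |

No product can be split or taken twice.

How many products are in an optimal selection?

4

The maximum weekly sales within 117 cm is 1476.
One optimal bundle: bran flakes + granola A + quinoa pops + maple flakes (99 cm).
Any selection reaching 1476 contains exactly 4 products.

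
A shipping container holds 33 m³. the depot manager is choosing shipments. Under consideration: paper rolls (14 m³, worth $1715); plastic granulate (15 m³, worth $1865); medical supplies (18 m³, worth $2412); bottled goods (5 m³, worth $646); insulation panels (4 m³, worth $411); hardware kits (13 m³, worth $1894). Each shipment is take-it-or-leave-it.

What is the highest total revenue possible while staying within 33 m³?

4405

Filling by ratio: medical supplies + hardware kits for 4306, with 2 m³ left unused.
Replace medical supplies with plastic granulate + bottled goods: the trade gains 99 net, giving 4405 at 33 m³.
Nothing else within 33 m³ beats 4405.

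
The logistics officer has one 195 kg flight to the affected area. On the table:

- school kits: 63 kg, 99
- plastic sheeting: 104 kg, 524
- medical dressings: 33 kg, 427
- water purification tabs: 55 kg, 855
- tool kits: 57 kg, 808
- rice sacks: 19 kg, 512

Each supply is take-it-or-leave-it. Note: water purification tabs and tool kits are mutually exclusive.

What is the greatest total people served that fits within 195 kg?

Best packing: school kits + medical dressings + water purification tabs + rice sacks — 170 kg, 1893 total.
The spare 25 kg is too small for any remaining supply, and no feasible exchange beats 1893.

1893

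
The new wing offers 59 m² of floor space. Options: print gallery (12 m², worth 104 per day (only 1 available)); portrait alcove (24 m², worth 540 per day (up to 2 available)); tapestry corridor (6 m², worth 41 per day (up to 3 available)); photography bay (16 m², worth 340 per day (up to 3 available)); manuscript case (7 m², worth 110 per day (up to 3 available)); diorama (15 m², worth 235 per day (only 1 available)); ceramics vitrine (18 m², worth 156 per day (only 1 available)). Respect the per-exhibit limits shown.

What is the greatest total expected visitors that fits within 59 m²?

1220

Greedy by ratio would take 2×portrait alcove + manuscript case: 55 m² used, total 1190.
Replace portrait alcove and manuscript case with 2×photography bay: the trade gains 30 net, giving 1220 at 56 m².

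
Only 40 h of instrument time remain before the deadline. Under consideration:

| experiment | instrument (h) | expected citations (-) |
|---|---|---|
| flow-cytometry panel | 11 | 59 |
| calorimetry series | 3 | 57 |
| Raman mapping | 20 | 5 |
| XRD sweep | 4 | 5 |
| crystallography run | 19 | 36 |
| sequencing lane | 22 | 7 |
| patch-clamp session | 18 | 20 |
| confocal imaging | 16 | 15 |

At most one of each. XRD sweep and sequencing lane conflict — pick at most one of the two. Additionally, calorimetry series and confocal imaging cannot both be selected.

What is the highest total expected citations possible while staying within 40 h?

157

Ranking by ratio (expected citations/h): calorimetry series 19.00, flow-cytometry panel 5.36, crystallography run 1.89, XRD sweep 1.25.
Best packing: flow-cytometry panel + calorimetry series + XRD sweep + crystallography run — 37 h, 157 total.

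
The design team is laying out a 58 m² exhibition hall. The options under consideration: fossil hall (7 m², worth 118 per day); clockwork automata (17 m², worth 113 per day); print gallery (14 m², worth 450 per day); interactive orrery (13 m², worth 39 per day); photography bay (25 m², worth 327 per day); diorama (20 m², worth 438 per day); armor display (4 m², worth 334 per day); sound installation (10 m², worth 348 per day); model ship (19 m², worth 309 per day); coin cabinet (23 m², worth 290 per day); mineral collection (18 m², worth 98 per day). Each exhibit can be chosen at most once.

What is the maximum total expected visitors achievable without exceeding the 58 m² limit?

1688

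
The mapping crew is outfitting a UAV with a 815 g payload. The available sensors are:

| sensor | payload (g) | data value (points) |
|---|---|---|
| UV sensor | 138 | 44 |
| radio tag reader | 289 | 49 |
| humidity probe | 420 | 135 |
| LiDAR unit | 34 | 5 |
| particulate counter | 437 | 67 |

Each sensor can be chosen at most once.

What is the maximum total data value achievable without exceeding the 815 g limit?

Greedy by ratio would take UV sensor + humidity probe + LiDAR unit: 592 g used, total 184.
The 138 g tied up in UV sensor is better spent on radio tag reader — total rises to 189 (743 g).
Nothing else within 815 g beats 189.

189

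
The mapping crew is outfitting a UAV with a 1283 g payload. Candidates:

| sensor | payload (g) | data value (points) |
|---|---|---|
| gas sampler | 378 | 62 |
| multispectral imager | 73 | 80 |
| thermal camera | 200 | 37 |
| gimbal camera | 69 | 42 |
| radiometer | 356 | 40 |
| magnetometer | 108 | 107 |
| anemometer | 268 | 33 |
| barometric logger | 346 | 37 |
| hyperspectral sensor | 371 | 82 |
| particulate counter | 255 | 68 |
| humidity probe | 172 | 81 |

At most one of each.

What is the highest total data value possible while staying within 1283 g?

497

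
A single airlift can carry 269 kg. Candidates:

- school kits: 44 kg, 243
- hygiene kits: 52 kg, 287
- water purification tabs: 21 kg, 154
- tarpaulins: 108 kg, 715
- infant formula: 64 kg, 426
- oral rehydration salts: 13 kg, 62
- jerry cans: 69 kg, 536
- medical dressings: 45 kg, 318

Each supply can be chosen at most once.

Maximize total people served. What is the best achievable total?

A density-first pass picks school kits + water purification tabs + infant formula + oral rehydration salts + jerry cans + medical dressings — 1739 at 256 kg.
The 102 kg tied up in school kits and oral rehydration salts and medical dressings is better spent on tarpaulins — total rises to 1831 (262 kg).
Nothing else within 269 kg beats 1831.

1831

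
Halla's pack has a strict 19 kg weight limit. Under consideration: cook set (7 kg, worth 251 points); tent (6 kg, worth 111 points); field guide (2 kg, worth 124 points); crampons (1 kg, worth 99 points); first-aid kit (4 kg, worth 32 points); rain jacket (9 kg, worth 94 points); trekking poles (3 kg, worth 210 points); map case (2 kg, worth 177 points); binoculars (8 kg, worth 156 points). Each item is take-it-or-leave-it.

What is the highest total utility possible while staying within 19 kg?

893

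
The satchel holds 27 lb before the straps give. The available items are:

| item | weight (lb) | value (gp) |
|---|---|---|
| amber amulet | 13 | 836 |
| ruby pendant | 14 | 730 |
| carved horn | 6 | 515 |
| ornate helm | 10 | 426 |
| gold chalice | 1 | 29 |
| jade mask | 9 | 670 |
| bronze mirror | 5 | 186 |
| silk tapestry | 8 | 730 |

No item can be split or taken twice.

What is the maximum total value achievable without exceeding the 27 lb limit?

2081

Ranking by ratio (value/lb): silk tapestry 91.25, carved horn 85.83, jade mask 74.44.
A density-first pass picks carved horn + gold chalice + jade mask + silk tapestry — 1944 at 24 lb.
The 10 lb tied up in gold chalice and jade mask is better spent on amber amulet — total rises to 2081 (27 lb).
Runner-up carved horn + gold chalice + jade mask + silk tapestry tops out at 1944.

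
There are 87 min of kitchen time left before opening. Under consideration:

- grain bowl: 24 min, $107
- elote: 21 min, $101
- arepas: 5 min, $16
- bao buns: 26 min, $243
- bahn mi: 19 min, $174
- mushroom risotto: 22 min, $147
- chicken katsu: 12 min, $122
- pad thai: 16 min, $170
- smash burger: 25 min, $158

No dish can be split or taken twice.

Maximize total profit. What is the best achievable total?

745

Density check — pad thai 10.62, chicken katsu 10.17, bao buns 9.35, bahn mi 9.16 are the best per min.
A density-first pass picks arepas + bao buns + bahn mi + chicken katsu + pad thai — 725 at 78 min.
Replace arepas and chicken katsu with smash burger: the trade gains 20 net, giving 745 at 86 min.
Next best is bao buns + bahn mi + mushroom risotto + pad thai at 734 (83 min) — short by 11.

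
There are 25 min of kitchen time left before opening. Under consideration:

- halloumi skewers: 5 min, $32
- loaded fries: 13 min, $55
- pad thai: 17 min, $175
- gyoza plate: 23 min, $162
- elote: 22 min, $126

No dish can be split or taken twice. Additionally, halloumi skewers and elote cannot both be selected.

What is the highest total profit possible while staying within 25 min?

207

The ratio ordering already packs tightly: halloumi skewers + pad thai, 22 min, 207.
The closest alternative, pad thai, reaches only 175.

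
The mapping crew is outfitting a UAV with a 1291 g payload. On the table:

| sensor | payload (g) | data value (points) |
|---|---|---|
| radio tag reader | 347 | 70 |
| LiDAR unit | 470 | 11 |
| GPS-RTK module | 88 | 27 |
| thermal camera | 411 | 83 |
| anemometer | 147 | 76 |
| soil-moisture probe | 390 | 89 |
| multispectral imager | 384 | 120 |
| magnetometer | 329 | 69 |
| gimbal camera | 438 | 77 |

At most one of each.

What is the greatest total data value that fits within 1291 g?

Greedy by ratio would take GPS-RTK module + anemometer + soil-moisture probe + multispectral imager: 1009 g used, total 312.
Replace GPS-RTK module with radio tag reader: the trade gains 43 net, giving 355 at 1268 g.

355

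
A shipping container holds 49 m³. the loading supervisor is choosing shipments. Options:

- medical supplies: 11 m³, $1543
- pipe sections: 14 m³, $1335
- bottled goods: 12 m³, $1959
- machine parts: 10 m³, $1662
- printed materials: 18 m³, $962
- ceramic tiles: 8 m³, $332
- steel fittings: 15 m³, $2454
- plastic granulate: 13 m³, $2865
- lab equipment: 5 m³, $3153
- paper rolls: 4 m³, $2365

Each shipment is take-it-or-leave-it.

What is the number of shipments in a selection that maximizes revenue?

The maximum revenue within 49 m³ is 12796.
bottled goods + steel fittings + plastic granulate + lab equipment + paper rolls hits 12796 at 49 m³.
Every optimal selection uses 5 shipments.

5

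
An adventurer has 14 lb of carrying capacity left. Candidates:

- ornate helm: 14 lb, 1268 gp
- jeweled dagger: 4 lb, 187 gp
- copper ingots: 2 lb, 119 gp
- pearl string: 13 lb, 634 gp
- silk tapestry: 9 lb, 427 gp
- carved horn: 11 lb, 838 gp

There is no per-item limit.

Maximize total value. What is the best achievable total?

1268

Taking ornate helm: 14 lb used, 1268 in value.
That's the maximum — no swap from here does better than 1268.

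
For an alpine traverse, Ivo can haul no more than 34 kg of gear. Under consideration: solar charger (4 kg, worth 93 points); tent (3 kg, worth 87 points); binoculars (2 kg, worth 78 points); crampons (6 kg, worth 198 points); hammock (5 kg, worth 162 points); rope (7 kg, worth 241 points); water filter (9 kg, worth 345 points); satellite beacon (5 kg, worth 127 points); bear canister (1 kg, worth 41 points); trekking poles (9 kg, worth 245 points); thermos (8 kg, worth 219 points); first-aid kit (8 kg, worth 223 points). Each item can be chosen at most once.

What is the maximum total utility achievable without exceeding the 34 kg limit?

1158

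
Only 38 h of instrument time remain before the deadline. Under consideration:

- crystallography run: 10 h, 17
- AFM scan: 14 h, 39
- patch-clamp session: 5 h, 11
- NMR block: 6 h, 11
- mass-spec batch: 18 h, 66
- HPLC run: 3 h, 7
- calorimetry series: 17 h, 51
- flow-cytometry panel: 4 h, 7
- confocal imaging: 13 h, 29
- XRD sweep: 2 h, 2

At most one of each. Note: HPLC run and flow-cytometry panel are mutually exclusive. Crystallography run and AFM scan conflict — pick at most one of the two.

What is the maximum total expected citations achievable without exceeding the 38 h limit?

124

Mass-spec batch + HPLC run + calorimetry series uses 38 of the 38 h and totals 124.
No other feasible combination exceeds 124.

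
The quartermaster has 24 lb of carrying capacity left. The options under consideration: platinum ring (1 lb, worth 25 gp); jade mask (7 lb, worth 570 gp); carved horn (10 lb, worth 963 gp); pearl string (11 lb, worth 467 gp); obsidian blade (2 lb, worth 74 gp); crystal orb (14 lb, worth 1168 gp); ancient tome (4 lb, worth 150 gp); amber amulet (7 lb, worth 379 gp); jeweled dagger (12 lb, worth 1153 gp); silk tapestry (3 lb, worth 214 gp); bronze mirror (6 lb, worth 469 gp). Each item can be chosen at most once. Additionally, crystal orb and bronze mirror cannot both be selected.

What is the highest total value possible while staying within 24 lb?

2190

By value per lb: carved horn 96.30, jeweled dagger 96.08, crystal orb 83.43, jade mask 81.43 lead.
The ratio ordering already packs tightly: carved horn + obsidian blade + jeweled dagger, 24 lb, 2190.
The closest alternative, platinum ring + carved horn + jeweled dagger, reaches only 2141.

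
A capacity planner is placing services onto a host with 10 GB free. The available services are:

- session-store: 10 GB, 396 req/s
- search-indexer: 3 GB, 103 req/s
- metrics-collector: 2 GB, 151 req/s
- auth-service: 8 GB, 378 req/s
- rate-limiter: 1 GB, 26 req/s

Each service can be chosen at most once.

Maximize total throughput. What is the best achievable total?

Best packing: metrics-collector + auth-service — 10 GB, 529 total.
Runner-up auth-service + rate-limiter tops out at 404.

529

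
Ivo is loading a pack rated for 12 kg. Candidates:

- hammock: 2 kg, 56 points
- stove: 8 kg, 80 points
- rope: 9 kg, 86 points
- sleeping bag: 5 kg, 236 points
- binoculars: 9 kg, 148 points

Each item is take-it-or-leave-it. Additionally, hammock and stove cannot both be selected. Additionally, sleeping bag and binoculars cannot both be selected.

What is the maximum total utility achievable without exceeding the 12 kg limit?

292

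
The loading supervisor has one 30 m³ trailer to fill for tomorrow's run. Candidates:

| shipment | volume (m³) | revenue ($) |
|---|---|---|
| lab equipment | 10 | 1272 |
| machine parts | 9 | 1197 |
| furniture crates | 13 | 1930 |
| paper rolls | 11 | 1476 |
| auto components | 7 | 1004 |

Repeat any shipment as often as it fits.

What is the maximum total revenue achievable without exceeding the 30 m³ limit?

4209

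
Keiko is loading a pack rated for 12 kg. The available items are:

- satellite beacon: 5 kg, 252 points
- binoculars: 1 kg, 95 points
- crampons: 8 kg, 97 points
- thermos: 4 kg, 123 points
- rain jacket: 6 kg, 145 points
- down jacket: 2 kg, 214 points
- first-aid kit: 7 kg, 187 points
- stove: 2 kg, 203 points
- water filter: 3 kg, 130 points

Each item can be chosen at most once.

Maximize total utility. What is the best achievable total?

799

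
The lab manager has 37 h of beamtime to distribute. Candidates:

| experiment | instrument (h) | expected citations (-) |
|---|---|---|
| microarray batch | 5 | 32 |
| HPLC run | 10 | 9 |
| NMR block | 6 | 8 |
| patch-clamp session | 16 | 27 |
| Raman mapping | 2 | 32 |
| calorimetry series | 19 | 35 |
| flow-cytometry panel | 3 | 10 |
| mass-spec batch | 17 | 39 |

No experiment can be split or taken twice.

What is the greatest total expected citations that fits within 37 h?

Density check — Raman mapping 16.00, microarray batch 6.40, flow-cytometry panel 3.33, mass-spec batch 2.29 are the best per h.
A density-first pass picks microarray batch + NMR block + Raman mapping + flow-cytometry panel + mass-spec batch — 121 at 33 h.
Replace NMR block with HPLC run: the trade gains 1 net, giving 122 at 37 h.
Nothing else within 37 h beats 122.

122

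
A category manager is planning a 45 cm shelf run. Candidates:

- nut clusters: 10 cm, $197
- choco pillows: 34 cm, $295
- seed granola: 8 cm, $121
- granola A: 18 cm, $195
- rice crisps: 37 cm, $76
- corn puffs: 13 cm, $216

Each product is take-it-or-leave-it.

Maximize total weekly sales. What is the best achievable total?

A density-first pass picks nut clusters + seed granola + corn puffs — 534 at 31 cm.
The 8 cm tied up in seed granola is better spent on granola A — total rises to 608 (41 cm).
Every other selection either busts 45 cm or fails to beat 608.

608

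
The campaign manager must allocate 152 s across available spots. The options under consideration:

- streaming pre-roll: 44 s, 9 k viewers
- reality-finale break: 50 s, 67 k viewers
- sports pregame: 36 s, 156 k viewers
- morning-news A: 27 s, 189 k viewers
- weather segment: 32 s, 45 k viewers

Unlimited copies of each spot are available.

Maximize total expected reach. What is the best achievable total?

945

By expected reach per s: morning-news A 7.00, sports pregame 4.33, weather segment 1.41 lead.
Best packing: 5×morning-news A — 135 s, 945 total.
The spare 17 s is too small for any remaining spot, and no exchange beats 945.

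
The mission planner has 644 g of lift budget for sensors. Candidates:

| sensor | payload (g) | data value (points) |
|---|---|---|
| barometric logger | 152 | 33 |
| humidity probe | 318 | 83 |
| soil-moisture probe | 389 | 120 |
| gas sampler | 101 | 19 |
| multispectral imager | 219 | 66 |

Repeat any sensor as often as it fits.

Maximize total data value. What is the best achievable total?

Taking soil-moisture probe + multispectral imager: 608 g used, 186 in data value.

186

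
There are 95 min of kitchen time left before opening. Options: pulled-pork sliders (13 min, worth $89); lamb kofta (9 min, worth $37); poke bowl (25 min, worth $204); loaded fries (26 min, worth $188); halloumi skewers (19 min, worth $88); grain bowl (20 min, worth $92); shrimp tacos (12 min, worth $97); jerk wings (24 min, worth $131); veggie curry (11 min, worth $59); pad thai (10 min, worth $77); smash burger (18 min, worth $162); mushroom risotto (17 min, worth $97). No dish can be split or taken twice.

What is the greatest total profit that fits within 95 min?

740

Ranking by ratio (profit/min): smash burger 9.00, poke bowl 8.16, shrimp tacos 8.08, pad thai 7.70.
A density-first pass picks poke bowl + loaded fries + shrimp tacos + pad thai + smash burger — 728 at 91 min.
Replace pad thai with pulled-pork sliders: the trade gains 12 net, giving 740 at 94 min.
Every other selection either busts 95 min or fails to beat 740.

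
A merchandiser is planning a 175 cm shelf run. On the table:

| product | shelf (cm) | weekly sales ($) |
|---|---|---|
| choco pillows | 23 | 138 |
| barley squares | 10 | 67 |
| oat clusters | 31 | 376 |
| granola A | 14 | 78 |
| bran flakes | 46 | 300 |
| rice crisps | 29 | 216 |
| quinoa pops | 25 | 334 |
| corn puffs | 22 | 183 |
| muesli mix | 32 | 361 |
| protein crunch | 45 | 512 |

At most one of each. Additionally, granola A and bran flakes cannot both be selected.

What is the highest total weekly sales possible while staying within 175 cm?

Taking the top-ratio products first gives barley squares + oat clusters + quinoa pops + corn puffs + muesli mix + protein crunch for 1833 (165 cm).
The 22 cm tied up in corn puffs is better spent on rice crisps — total rises to 1866 (172 cm).

1866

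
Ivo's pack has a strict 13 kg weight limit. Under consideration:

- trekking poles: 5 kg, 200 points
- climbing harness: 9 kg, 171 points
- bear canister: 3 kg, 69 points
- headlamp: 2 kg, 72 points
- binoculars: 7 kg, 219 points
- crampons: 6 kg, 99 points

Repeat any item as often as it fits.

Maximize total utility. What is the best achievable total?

The ratio heuristic lands on 2×trekking poles + headlamp (472) but leaves 1 kg idle.
Dropping trekking poles frees 5 kg; slotting in 3×headlamp (6 kg) lifts the total to 488 at 13 kg.

488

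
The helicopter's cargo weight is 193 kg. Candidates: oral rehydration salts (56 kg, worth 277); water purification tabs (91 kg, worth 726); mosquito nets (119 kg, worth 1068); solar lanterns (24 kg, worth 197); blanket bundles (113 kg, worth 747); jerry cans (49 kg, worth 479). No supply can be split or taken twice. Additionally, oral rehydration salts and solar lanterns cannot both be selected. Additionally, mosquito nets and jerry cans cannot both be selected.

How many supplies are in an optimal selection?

3

Best achievable people served is 1423.
For example solar lanterns + blanket bundles + jerry cans achieves it, using 186 kg.
Every optimal selection uses 3 supplies.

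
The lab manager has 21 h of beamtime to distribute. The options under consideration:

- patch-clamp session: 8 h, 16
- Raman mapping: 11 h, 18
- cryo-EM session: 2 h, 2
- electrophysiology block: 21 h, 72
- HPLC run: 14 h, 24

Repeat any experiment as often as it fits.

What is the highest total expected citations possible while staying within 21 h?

Electrophysiology block uses 21 of the 21 h and totals 72.
No other feasible combination exceeds 72.

72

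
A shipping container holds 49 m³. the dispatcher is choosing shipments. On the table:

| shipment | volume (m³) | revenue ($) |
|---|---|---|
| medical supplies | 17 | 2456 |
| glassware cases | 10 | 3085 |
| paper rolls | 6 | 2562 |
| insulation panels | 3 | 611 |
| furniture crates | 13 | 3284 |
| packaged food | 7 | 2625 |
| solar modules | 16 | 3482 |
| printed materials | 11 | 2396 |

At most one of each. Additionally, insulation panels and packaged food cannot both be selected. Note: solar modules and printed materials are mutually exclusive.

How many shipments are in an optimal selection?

Optimal total is 13952.
One optimal bundle: glassware cases + paper rolls + furniture crates + packaged food + printed materials (47 m³).
All optima have 5 shipments.

5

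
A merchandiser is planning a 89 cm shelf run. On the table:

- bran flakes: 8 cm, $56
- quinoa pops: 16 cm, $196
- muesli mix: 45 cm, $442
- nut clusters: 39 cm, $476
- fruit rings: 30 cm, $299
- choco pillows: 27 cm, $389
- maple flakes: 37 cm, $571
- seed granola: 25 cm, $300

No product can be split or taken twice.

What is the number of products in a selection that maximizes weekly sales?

3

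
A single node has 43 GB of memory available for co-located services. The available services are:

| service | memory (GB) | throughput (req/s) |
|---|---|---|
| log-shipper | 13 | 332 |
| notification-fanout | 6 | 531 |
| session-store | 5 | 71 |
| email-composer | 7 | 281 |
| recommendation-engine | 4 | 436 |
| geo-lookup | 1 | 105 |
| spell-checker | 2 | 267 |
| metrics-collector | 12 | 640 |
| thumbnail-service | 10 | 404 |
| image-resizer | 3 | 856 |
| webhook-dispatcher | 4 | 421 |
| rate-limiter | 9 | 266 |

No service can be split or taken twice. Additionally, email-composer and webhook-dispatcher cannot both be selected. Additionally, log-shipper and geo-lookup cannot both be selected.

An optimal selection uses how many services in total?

The maximum throughput within 43 GB is 3660.
For example notification-fanout + recommendation-engine + geo-lookup + spell-checker + metrics-collector + thumbnail-service + image-resizer + webhook-dispatcher achieves it, using 42 GB.
Any selection reaching 3660 contains exactly 8 services.

8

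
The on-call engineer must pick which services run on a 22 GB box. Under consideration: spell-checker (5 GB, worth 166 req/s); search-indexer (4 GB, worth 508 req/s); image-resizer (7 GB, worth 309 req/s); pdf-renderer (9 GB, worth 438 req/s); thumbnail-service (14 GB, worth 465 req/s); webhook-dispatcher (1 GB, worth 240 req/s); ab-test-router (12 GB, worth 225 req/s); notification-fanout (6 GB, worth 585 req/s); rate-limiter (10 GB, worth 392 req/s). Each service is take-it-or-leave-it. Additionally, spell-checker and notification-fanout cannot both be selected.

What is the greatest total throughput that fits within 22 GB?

Taking search-indexer + pdf-renderer + webhook-dispatcher + notification-fanout: 20 GB used, 1771 in throughput.
Runner-up search-indexer + webhook-dispatcher + notification-fanout + rate-limiter tops out at 1725.

1771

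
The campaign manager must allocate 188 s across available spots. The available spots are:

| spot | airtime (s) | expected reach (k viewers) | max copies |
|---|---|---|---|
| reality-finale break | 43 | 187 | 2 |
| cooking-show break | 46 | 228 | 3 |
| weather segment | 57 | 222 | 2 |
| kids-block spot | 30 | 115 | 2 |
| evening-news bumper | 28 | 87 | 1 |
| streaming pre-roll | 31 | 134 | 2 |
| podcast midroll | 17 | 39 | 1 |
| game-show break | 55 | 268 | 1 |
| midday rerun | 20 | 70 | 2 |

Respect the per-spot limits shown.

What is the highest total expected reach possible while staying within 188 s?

Best packing: reality-finale break + 3×cooking-show break — 181 s, 871 total.
Nothing else within 188 s beats 871.

871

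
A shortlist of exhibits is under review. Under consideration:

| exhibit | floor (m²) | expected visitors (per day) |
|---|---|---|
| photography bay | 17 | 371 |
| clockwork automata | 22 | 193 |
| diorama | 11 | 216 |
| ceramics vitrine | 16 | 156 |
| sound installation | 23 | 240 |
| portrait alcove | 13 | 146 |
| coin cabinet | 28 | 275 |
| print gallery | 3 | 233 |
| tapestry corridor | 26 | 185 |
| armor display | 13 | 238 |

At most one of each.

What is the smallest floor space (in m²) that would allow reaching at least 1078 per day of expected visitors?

56

Look for the lowest-floor combination reaching 1078.
photography bay + sound installation + print gallery + armor display reaches 1082 using 56 m².
Below 56 m² the best achievable stays under 1078.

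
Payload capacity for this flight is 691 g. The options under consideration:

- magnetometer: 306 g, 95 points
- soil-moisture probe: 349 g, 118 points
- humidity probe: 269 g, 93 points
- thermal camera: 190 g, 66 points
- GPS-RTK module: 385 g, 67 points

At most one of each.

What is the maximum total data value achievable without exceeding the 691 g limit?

213

Ranking by ratio (data value/g): thermal camera 0.35, humidity probe 0.35, soil-moisture probe 0.34.
A density-first pass picks humidity probe + thermal camera — 159 at 459 g.
Dropping humidity probe and thermal camera frees 459 g; slotting in magnetometer + soil-moisture probe (655 g) lifts the total to 213 at 655 g.
The closest alternative, soil-moisture probe + humidity probe, reaches only 211.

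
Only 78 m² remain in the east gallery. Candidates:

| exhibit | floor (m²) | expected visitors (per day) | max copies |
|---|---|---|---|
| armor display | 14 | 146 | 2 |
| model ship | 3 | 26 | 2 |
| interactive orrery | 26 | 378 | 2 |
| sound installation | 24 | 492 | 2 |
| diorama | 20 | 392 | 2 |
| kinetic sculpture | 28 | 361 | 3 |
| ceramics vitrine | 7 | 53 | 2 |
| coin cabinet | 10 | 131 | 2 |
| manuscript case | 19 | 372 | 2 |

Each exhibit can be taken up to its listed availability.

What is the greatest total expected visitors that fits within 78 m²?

Greedy by ratio would take 2×sound installation + diorama + coin cabinet: 78 m² used, total 1507.
The 58 m² tied up in 2×sound installation and coin cabinet is better spent on diorama + 2×manuscript case — total rises to 1528 (78 m²).

1528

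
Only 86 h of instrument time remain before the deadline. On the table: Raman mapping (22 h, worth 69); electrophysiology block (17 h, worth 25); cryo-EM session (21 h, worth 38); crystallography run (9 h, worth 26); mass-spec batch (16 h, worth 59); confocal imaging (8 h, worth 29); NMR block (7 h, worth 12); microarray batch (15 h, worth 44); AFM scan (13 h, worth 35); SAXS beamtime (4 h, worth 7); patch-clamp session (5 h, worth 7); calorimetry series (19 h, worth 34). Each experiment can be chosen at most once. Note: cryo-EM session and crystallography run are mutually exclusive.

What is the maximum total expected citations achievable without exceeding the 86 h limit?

Best packing: Raman mapping + crystallography run + mass-spec batch + confocal imaging + microarray batch + AFM scan — 83 h, 262 total.
Runner-up Raman mapping + mass-spec batch + confocal imaging + NMR block + microarray batch + AFM scan + SAXS beamtime tops out at 255.

262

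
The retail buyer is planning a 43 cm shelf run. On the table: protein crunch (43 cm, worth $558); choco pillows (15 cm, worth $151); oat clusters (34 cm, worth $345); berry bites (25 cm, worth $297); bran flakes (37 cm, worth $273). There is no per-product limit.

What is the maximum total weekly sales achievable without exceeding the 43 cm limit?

Protein crunch uses 43 of the 43 cm and totals 558.
That's the maximum — no swap from here does better than 558.

558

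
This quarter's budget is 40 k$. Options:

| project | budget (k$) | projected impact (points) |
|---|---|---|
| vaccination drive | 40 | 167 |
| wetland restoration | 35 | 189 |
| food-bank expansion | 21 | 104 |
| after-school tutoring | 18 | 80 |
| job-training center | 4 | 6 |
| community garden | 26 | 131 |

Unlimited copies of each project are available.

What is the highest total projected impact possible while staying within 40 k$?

195

The ratio ordering already packs tightly: wetland restoration + job-training center, 39 k$, 195.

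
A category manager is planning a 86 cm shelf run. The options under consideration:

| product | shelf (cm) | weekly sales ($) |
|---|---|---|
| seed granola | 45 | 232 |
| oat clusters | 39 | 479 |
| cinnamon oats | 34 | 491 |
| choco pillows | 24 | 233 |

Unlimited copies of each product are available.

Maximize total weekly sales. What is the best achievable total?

982

Taking 2×cinnamon oats: 68 cm used, 982 in weekly sales.
No other feasible combination exceeds 982.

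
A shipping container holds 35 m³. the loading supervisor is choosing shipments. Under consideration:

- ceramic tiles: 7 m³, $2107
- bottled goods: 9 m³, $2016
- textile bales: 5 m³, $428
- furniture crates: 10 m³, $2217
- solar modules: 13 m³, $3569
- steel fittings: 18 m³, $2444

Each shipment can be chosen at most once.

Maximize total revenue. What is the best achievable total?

8321

Ranking by ratio (revenue/m³): ceramic tiles 301.00, solar modules 274.54, bottled goods 224.00.
Greedy by ratio would take ceramic tiles + bottled goods + textile bales + solar modules: 34 m³ used, total 8120.
Replace bottled goods with furniture crates: the trade gains 201 net, giving 8321 at 35 m³.
No other feasible combination exceeds 8321.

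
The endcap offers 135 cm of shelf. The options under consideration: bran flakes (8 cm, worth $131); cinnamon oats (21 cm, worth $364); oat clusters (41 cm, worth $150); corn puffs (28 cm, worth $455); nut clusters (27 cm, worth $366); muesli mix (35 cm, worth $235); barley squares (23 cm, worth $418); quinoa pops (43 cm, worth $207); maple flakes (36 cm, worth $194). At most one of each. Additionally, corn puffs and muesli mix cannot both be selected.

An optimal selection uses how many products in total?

5

The maximum weekly sales within 135 cm is 1797.
For example cinnamon oats + corn puffs + nut clusters + barley squares + maple flakes achieves it, using 135 cm.
Any selection reaching 1797 contains exactly 5 products.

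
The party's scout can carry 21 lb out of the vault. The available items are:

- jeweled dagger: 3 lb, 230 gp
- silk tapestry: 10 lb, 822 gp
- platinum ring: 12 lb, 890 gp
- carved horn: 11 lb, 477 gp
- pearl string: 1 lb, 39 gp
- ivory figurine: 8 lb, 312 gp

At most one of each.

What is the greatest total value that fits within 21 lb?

1364

Taking the top-ratio items first gives jeweled dagger + silk tapestry + pearl string for 1091 (14 lb).
The 1 lb tied up in pearl string is better spent on ivory figurine — total rises to 1364 (21 lb).
Next best is silk tapestry + carved horn at 1299 (21 lb) — short by 65.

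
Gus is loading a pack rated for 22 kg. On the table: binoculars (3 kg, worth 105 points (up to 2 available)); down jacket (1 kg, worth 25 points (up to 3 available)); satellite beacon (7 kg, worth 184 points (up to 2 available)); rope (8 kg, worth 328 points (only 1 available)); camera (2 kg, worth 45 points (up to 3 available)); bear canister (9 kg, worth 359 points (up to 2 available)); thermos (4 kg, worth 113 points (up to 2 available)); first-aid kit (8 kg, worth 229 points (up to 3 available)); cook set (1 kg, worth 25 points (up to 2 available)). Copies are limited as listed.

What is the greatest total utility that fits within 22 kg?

Taking the top-ratio items first gives binoculars + 2×down jacket + rope + bear canister for 842 (22 kg).
Dropping 2×down jacket and rope frees 10 kg; slotting in bear canister + cook set (10 kg) lifts the total to 848 at 22 kg.
No other feasible combination exceeds 848.

848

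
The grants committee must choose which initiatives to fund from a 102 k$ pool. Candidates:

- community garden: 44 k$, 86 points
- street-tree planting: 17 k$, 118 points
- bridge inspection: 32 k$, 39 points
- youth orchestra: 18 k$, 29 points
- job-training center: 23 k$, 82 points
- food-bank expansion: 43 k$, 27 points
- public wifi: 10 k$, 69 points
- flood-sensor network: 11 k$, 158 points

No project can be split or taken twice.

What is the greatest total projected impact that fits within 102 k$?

Ranking by ratio (projected impact/k$): flood-sensor network 14.36, street-tree planting 6.94, public wifi 6.90, job-training center 3.57.
Taking the top-ratio projects first gives street-tree planting + youth orchestra + job-training center + public wifi + flood-sensor network for 456 (79 k$).
Replace youth orchestra with bridge inspection: the trade gains 10 net, giving 466 at 93 k$.
Nothing else within 102 k$ beats 466.

466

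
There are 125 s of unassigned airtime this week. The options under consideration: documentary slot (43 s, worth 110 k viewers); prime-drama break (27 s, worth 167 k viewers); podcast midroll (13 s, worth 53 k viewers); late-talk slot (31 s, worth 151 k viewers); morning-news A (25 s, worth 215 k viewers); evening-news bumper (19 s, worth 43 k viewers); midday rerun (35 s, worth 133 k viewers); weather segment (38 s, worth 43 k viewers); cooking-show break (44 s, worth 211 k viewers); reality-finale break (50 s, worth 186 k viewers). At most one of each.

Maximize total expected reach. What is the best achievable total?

Taking the top-ratio spots first gives prime-drama break + podcast midroll + late-talk slot + morning-news A + evening-news bumper for 629 (115 s).
The 32 s tied up in podcast midroll and evening-news bumper is better spent on midday rerun — total rises to 666 (118 s).
That's the maximum — no swap from here does better than 666.

666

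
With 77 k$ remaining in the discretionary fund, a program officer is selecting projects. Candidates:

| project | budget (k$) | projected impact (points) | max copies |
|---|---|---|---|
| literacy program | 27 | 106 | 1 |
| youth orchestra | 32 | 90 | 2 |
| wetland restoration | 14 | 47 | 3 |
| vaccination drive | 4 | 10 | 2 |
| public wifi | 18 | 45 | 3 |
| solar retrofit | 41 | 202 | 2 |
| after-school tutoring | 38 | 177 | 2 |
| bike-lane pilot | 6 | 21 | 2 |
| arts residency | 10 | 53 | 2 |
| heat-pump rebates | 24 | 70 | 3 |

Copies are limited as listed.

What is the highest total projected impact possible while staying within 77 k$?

Ranking by ratio (projected impact/k$): arts residency 5.30, solar retrofit 4.93, after-school tutoring 4.66, literacy program 3.93.
The ratio ordering already packs tightly: vaccination drive + solar retrofit + 2×bike-lane pilot + 2×arts residency, 77 k$, 360.

360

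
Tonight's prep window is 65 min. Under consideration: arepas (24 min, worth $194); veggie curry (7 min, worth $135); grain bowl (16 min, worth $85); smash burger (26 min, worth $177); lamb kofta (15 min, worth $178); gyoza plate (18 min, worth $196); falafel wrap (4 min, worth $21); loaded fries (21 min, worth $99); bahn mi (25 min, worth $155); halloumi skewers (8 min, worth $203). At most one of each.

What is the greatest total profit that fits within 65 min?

Density check — halloumi skewers 25.38, veggie curry 19.29, lamb kofta 11.87 are the best per min.
Best packing: veggie curry + grain bowl + lamb kofta + gyoza plate + halloumi skewers — 64 min, 797 total.
No other feasible combination exceeds 797.

797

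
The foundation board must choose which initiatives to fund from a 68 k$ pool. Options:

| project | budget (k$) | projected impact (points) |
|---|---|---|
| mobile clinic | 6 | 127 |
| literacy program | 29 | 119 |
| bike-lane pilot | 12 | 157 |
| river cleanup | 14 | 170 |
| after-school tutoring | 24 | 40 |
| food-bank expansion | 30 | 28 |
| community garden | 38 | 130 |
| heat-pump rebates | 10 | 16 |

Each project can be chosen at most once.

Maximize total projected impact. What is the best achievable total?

573

By projected impact per k$: mobile clinic 21.17, bike-lane pilot 13.08, river cleanup 12.14, literacy program 4.10 lead.
Mobile clinic + literacy program + bike-lane pilot + river cleanup uses 61 of the 68 k$ and totals 573.
Nothing else within 68 k$ beats 573.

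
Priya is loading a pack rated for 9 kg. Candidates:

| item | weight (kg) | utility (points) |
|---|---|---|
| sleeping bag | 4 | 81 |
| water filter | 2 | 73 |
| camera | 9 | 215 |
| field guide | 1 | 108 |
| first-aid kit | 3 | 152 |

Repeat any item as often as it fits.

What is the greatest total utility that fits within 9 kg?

972

The ratio ordering already packs tightly: 9×field guide, 9 kg, 972.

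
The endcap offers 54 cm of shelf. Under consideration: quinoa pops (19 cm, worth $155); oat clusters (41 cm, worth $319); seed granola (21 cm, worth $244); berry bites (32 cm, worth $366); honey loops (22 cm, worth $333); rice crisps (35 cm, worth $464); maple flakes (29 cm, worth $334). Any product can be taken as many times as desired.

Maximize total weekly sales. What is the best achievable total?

Filling by ratio: 2×honey loops for 666, with 10 cm left unused.
Replace honey loops with berry bites: the trade gains 33 net, giving 699 at 54 cm.
That's the maximum — no swap from here does better than 699.

699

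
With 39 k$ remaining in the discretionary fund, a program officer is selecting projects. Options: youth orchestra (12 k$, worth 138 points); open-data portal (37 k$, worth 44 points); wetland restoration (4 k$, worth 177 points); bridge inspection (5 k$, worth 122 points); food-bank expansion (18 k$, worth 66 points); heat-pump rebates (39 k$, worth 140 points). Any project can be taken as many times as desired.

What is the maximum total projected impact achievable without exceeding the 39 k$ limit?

9×wetland restoration uses 36 of the 39 k$ and totals 1593.

1593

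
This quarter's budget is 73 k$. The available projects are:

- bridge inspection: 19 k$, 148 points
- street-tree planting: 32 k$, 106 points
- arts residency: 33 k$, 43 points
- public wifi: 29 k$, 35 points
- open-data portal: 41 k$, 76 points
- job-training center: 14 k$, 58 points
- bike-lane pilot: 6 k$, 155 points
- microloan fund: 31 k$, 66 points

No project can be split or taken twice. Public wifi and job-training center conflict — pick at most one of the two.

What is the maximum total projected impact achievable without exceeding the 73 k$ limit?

Best packing: bridge inspection + street-tree planting + job-training center + bike-lane pilot — 71 k$, 467 total.
Nothing else feasible within 73 k$ beats 467.

467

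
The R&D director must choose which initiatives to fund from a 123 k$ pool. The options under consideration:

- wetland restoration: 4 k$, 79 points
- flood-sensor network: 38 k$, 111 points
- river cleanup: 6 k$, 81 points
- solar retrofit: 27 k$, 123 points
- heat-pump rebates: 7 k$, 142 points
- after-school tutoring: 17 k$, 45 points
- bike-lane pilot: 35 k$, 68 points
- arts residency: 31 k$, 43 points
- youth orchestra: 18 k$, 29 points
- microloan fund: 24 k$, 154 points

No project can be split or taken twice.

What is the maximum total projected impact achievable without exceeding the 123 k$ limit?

735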